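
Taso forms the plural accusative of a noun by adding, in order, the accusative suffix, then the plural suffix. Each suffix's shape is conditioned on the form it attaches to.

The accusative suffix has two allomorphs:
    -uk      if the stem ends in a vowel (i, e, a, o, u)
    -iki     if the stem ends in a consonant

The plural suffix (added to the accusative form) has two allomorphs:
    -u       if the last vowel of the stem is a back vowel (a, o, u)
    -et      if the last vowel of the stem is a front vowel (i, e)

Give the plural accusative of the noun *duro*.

*duro*: final sound = /o/, a vowel → -uk → *durouk*.
Since the last vowel of the accusative form *durouk* is /u/ (a back vowel), it takes -u, giving *durouku*.

durouku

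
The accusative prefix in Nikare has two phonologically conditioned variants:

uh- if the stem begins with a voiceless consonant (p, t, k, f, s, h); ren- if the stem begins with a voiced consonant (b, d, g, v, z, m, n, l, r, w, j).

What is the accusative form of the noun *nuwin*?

The first consonant of *nuwin* is /n/, which is voiced, so the prefix is ren-, giving *rennuwin*.

rennuwin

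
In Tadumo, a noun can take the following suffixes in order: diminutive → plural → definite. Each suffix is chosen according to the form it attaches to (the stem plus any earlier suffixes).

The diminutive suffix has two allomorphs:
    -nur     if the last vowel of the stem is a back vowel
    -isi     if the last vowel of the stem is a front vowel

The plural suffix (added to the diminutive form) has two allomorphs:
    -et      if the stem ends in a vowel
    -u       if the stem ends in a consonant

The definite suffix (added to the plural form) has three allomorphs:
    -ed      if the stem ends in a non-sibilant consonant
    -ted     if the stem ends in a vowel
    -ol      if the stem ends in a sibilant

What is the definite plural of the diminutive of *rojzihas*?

The last vowel of *rojzihas* is /a/, which is a back vowel, so the diminutive suffix is -nur, giving *rojzihasnur*.
The diminutive form *rojzihasnur* — final sound /r/ (a consonant) → -u → *rojzihasnuru*.
The final sound of the plural form *rojzihasnuru* is /u/, which is a vowel, so the definite suffix is -ted, giving *rojzihasnuruted*.

rojzihasnuruted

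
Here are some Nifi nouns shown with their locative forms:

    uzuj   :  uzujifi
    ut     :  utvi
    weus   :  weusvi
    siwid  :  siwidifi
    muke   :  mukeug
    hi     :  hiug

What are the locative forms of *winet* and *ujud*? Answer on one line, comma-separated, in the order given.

winetvi, ujudifi

The pattern is voicing of the final sound: -vi when the stem ends in a voiceless consonant (*ut*, *weus*); -ifi when the stem ends in a voiced consonant (*uzuj*, *siwid*); -ug when the stem ends in a vowel (*muke*, *hi*).
*winet* — final sound /t/ (a voiceless consonant) → -vi → *winetvi*.
Since the final sound of *ujud* is /d/ (a voiced consonant), it takes -ifi, giving *ujudifi*.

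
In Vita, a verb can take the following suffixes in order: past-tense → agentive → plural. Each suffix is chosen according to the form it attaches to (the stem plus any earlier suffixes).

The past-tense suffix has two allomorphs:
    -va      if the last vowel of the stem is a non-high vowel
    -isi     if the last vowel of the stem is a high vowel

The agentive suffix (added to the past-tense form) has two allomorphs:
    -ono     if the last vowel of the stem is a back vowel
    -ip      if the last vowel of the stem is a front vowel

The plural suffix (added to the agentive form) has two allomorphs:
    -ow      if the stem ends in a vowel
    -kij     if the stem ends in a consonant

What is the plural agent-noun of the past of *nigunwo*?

nigunwovaonoow

*nigunwo* — last vowel /o/ (a non-high vowel) → -va → *nigunwova*.
The last vowel of the past-tense form *nigunwova* is /a/, which is a back vowel, so the agentive suffix is -ono, giving *nigunwovaono*.
The final sound of the agentive form *nigunwovaono* is /o/, which is a vowel, so the plural suffix is -ow, giving *nigunwovaonoow*.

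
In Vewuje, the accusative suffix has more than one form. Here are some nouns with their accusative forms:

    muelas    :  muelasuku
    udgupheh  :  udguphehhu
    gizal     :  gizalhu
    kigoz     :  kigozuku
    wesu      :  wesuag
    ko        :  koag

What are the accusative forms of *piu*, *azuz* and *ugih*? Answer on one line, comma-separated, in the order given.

piuag, azuzuku, ugihhu

Looking at the final sound of each stem: -uku when the stem ends in a sibilant (*muelas*, *kigoz*); -hu when the stem ends in a non-sibilant consonant (*udgupheh*, *gizal*); -ag when the stem ends in a vowel (*wesu*, *ko*).
*piu* — final sound /u/ (a vowel) → -ag → *piuag*.
*azuz* — final sound /z/ (a sibilant) → -uku → *azuzuku*.
*ugih*: final sound = /h/, a non-sibilant consonant → -hu → *ugihhu*.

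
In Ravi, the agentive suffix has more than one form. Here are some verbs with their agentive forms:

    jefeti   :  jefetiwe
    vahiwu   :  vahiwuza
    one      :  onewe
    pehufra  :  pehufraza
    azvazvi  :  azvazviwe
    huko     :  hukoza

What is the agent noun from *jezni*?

jezniwe

Looking at the last vowel of each stem: -we when the last vowel of the stem is a front vowel (*jefeti*, *one*, *azvazvi*); -za when the last vowel of the stem is a back vowel (*vahiwu*, *pehufra*, *huko*).
Since the last vowel of *jezni* is /i/ (a front vowel), it takes -we, giving *jezniwe*.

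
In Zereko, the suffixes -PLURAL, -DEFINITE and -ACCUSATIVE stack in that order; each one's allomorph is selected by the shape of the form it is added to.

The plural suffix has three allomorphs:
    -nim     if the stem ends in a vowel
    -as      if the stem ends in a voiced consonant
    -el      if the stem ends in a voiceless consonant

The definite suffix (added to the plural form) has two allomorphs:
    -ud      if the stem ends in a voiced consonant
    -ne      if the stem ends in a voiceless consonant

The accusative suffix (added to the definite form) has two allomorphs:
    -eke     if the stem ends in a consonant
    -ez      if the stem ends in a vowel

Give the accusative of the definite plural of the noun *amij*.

amijasneez

The final sound of *amij* is /j/, which is a voiced consonant, so the plural suffix is -as, giving *amijas*.
The plural form *amijas*: final consonant = /s/, voiceless → -ne → *amijasne*.
The definite form *amijasne*: final sound = /e/, a vowel → -ez → *amijasneez*.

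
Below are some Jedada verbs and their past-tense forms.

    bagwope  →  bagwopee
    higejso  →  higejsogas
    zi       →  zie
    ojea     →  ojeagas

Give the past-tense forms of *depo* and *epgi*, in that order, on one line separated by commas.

depogas, epgie

The suffix is conditioned by the last vowel: -e when the last vowel of the stem is a front vowel (*bagwope*, *zi*); -gas when the last vowel of the stem is a back vowel (*higejso*, *ojea*).
*depo* — last vowel /o/ (a back vowel) → -gas → *depogas*.
*epgi* — last vowel /i/ (a front vowel) → -e → *epgie*.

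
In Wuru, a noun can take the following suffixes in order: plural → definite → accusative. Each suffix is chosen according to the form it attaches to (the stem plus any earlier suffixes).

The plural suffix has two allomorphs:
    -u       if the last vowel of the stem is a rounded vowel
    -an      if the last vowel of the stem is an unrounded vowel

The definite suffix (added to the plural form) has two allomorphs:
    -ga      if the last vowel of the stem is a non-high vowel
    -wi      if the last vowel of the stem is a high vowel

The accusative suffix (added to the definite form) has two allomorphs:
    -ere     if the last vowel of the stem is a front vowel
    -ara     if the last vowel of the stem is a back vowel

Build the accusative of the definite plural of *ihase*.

*ihase*: last vowel = /e/, an unrounded vowel → -an → *ihasean*.
The last vowel of the plural form *ihasean* is /a/, which is a non-high vowel, so the definite suffix is -ga, giving *ihaseanga*.
The definite form *ihaseanga*: last vowel = /a/, a back vowel → -ara → *ihaseangaara*.

ihaseangaara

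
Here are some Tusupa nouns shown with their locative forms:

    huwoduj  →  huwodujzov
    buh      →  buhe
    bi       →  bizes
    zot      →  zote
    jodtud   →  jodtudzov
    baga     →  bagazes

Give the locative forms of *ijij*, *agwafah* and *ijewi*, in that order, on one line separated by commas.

The pattern is voicing of the final sound: -e when the stem ends in a voiceless consonant (*buh*, *zot*); -zov when the stem ends in a voiced consonant (*huwoduj*, *jodtud*); -zes when the stem ends in a vowel (*bi*, *baga*).
*ijij* — final sound /j/ (a voiced consonant) → -zov → *ijijzov*.
*agwafah* — final sound /h/ (a voiceless consonant) → -e → *agwafahe*.
*ijewi*: final sound = /i/, a vowel → -zes → *ijewizes*.

ijijzov, agwafahe, ijewizes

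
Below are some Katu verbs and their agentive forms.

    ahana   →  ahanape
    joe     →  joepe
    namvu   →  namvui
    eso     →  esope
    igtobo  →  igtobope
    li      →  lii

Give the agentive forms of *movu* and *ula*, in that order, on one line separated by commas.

The pattern is height harmony: -i when the last vowel of the stem is a high vowel (*namvu*, *li*); -pe when the last vowel of the stem is a non-high vowel (*ahana*, *joe*, *eso*, *igtobo*).
Since the last vowel of *movu* is /u/ (a high vowel), it takes -i, giving *movui*.
*ula* — last vowel /a/ (a non-high vowel) → -pe → *ulape*.

movui, ulape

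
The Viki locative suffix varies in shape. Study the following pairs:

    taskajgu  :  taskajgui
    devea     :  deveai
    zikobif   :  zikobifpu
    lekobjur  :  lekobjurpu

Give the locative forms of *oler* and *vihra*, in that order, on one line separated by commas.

The alternation tracks the final sound of the stem — -pu when the stem ends in a consonant (*zikobif*, *lekobjur*); -i when the stem ends in a vowel (*taskajgu*, *devea*).
*oler*: final sound = /r/, a consonant → -pu → *olerpu*.
Since the final sound of *vihra* is /a/ (a vowel), it takes -i, giving *vihrai*.

olerpu, vihrai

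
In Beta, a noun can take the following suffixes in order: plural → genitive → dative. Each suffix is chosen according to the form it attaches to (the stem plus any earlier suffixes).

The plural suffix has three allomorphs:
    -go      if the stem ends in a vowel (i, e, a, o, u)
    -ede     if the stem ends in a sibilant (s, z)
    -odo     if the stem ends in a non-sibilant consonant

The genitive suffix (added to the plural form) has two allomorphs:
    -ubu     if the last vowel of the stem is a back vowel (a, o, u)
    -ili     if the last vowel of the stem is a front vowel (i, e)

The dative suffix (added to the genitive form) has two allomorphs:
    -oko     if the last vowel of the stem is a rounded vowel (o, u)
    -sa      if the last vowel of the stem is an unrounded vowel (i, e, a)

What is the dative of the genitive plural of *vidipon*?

*vidipon*: final sound = /n/, a non-sibilant consonant → -odo → *vidiponodo*.
Since the last vowel of the plural form *vidiponodo* is /o/ (a back vowel), it takes -ubu, giving *vidiponodoubu*.
Since the last vowel of the genitive form *vidiponodoubu* is /u/ (a rounded vowel), it takes -oko, giving *vidiponodoubuoko*.

vidiponodoubuoko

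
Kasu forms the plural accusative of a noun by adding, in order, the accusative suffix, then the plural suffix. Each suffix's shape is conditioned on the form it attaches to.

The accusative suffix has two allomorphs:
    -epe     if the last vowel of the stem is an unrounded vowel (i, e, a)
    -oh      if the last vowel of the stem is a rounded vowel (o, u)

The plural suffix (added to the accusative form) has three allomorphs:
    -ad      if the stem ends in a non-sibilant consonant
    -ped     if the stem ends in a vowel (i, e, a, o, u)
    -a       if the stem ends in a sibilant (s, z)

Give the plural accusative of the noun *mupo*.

mupoohad

Since the last vowel of *mupo* is /o/ (a rounded vowel), it takes -oh, giving *mupooh*.
The accusative form *mupooh*: final sound = /h/, a non-sibilant consonant → -ad → *mupoohad*.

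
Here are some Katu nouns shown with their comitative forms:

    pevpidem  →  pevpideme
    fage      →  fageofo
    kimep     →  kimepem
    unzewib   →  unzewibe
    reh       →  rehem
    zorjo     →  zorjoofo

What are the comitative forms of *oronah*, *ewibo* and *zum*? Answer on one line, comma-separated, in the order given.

oronahem, ewiboofo, zume

The pattern is voicing of the final sound: -em when the stem ends in a voiceless consonant (*kimep*, *reh*); -e when the stem ends in a voiced consonant (*pevpidem*, *unzewib*); -ofo when the stem ends in a vowel (*fage*, *zorjo*).
Since the final sound of *oronah* is /h/ (a voiceless consonant), it takes -em, giving *oronahem*.
Since the final sound of *ewibo* is /o/ (a vowel), it takes -ofo, giving *ewiboofo*.
The final sound of *zum* is /m/, which is a voiced consonant, so the suffix is -e, giving *zume*.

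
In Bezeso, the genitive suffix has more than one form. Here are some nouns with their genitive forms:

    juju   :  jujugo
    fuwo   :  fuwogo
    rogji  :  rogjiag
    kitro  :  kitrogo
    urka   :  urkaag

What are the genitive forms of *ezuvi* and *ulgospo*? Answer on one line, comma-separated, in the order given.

The pattern is rounding harmony: -go when the last vowel of the stem is a rounded vowel (*juju*, *fuwo*, *kitro*); -ag when the last vowel of the stem is an unrounded vowel (*rogji*, *urka*).
Since the last vowel of *ezuvi* is /i/ (an unrounded vowel), it takes -ag, giving *ezuviag*.
Since the last vowel of *ulgospo* is /o/ (a rounded vowel), it takes -go, giving *ulgospogo*.

ezuviag, ulgospogo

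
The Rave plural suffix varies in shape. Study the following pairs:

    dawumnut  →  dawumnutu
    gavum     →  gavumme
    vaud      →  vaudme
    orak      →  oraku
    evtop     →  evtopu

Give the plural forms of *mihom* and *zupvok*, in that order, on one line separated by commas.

mihomme, zupvoku

The alternation tracks the final consonant of the stem — -u when the stem ends in a voiceless consonant (*dawumnut*, *orak*, *evtop*); -me when the stem ends in a voiced consonant (*gavum*, *vaud*).
The final consonant of *mihom* is /m/, which is voiced, so the suffix is -me, giving *mihomme*.
*zupvok*: final consonant = /k/, voiceless → -u → *zupvoku*.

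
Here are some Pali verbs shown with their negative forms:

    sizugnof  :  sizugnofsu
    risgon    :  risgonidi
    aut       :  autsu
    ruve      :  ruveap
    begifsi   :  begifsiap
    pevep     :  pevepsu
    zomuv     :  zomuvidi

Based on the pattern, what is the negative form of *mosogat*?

The alternation tracks the final sound of the stem — -su when the stem ends in a voiceless consonant (*sizugnof*, *aut*, *pevep*); -idi when the stem ends in a voiced consonant (*risgon*, *zomuv*); -ap when the stem ends in a vowel (*ruve*, *begifsi*).
*mosogat* — final sound /t/ (a voiceless consonant) → -su → *mosogatsu*.

mosogatsu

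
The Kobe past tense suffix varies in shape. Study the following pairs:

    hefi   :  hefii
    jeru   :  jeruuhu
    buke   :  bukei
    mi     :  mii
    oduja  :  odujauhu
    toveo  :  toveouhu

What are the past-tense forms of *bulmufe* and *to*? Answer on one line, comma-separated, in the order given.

Looking at the last vowel of each stem: -i when the last vowel of the stem is a front vowel (*hefi*, *buke*, *mi*); -uhu when the last vowel of the stem is a back vowel (*jeru*, *oduja*, *toveo*).
*bulmufe* — last vowel /e/ (a front vowel) → -i → *bulmufei*.
*to* — last vowel /o/ (a back vowel) → -uhu → *touhu*.

bulmufei, touhu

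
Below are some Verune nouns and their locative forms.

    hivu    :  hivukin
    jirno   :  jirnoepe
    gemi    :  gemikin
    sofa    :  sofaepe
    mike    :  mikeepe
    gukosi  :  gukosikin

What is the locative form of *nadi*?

Looking at the last vowel of each stem: -kin when the last vowel of the stem is a high vowel (*hivu*, *gemi*, *gukosi*); -epe when the last vowel of the stem is a non-high vowel (*jirno*, *sofa*, *mike*).
*nadi*: last vowel = /i/, a high vowel → -kin → *nadikin*.

nadikin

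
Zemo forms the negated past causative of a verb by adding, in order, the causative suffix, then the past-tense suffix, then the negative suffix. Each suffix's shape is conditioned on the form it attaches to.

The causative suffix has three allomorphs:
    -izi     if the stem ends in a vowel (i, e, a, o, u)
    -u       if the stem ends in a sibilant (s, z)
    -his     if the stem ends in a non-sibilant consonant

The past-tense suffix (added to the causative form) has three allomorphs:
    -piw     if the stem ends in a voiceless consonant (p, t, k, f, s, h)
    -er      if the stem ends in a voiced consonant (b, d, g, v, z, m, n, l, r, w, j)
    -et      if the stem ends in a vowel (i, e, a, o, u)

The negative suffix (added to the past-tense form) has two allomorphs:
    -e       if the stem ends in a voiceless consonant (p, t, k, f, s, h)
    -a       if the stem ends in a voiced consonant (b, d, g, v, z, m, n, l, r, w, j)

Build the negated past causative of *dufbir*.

The final sound of *dufbir* is /r/, which is a non-sibilant consonant, so the causative suffix is -his, giving *dufbirhis*.
The final sound of the causative form *dufbirhis* is /s/, which is a voiceless consonant, so the past-tense suffix is -piw, giving *dufbirhispiw*.
Since the final consonant of the past-tense form *dufbirhispiw* is /w/ (voiced), it takes -a, giving *dufbirhispiwa*.

dufbirhispiwa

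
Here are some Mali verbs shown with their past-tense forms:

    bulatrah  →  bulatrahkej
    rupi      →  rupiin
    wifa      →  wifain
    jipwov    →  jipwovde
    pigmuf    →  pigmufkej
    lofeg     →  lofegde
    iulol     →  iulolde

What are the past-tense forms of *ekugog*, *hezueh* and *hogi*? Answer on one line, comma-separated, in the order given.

ekugogde, hezuehkej, hogiin

The pattern is voicing of the final sound: -kej when the stem ends in a voiceless consonant (*bulatrah*, *pigmuf*); -de when the stem ends in a voiced consonant (*jipwov*, *lofeg*, *iulol*); -in when the stem ends in a vowel (*rupi*, *wifa*).
Since the final sound of *ekugog* is /g/ (a voiced consonant), it takes -de, giving *ekugogde*.
*hezueh*: final sound = /h/, a voiceless consonant → -kej → *hezuehkej*.
*hogi*: final sound = /i/, a vowel → -in → *hogiin*.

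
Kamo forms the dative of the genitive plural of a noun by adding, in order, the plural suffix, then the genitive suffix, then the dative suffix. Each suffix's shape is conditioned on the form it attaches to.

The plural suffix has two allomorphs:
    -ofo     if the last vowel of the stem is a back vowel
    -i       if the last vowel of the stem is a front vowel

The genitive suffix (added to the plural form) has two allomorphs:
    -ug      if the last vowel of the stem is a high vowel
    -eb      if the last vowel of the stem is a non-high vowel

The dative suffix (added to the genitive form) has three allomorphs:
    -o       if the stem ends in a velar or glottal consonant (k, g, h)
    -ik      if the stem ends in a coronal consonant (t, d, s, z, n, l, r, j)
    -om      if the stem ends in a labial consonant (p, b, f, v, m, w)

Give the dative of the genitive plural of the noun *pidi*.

pidiiugo

*pidi* — last vowel /i/ (a front vowel) → -i → *pidii*.
The last vowel of the plural form *pidii* is /i/, which is a high vowel, so the genitive suffix is -ug, giving *pidiiug*.
The final consonant of the genitive form *pidiiug* is /g/, which is velar/glottal, so the dative suffix is -o, giving *pidiiugo*.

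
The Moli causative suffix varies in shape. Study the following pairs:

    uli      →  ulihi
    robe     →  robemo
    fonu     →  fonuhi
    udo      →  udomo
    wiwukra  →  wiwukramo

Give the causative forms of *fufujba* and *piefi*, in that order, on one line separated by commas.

fufujbamo, piefihi

The pattern is height harmony: -hi when the last vowel of the stem is a high vowel (*uli*, *fonu*); -mo when the last vowel of the stem is a non-high vowel (*robe*, *udo*, *wiwukra*).
*fufujba* — last vowel /a/ (a non-high vowel) → -mo → *fufujbamo*.
Since the last vowel of *piefi* is /i/ (a high vowel), it takes -hi, giving *piefihi*.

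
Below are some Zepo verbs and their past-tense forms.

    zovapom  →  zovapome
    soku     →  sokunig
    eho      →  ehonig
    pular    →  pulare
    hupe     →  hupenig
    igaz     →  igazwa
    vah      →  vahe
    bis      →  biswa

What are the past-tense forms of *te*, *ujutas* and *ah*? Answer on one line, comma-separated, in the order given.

tenig, ujutaswa, ahe

Looking at the final sound of each stem: -wa when the stem ends in a sibilant (*igaz*, *bis*); -e when the stem ends in a non-sibilant consonant (*zovapom*, *pular*, *vah*); -nig when the stem ends in a vowel (*soku*, *eho*, *hupe*).
*te* — final sound /e/ (a vowel) → -nig → *tenig*.
*ujutas* — final sound /s/ (a sibilant) → -wa → *ujutaswa*.
Since the final sound of *ah* is /h/ (a non-sibilant consonant), it takes -e, giving *ahe*.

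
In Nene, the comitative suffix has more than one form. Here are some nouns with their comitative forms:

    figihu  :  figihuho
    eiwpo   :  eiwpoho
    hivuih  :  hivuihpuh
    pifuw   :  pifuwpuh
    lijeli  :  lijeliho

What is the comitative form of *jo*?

The suffix is conditioned by the final sound: -puh when the stem ends in a consonant (*hivuih*, *pifuw*); -ho when the stem ends in a vowel (*figihu*, *eiwpo*, *lijeli*).
*jo* — final sound /o/ (a vowel) → -ho → *joho*.

joho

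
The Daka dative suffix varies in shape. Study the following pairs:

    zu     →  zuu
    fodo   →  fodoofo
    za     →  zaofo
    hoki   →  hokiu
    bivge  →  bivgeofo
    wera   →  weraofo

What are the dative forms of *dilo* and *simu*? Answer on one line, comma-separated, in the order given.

diloofo, simuu

The suffix is conditioned by the last vowel: -u when the last vowel of the stem is a high vowel (*zu*, *hoki*); -ofo when the last vowel of the stem is a non-high vowel (*fodo*, *za*, *bivge*, *wera*).
The last vowel of *dilo* is /o/, which is a non-high vowel, so the suffix is -ofo, giving *diloofo*.
*simu* — last vowel /u/ (a high vowel) → -u → *simuu*.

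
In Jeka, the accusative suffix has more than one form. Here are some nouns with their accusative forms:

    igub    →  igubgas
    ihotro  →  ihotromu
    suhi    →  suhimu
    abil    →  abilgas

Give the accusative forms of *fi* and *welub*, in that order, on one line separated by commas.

fimu, welubgas

The pattern is consonant vs. vowel: -gas when the stem ends in a consonant (*igub*, *abil*); -mu when the stem ends in a vowel (*ihotro*, *suhi*).
Since the final sound of *fi* is /i/ (a vowel), it takes -mu, giving *fimu*.
The final sound of *welub* is /b/, which is a consonant, so the suffix is -gas, giving *welubgas*.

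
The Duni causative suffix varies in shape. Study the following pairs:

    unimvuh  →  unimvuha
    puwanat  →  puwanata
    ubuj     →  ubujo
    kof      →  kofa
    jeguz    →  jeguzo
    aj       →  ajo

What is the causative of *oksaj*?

The suffix is conditioned by the final consonant: -a when the stem ends in a voiceless consonant (*unimvuh*, *puwanat*, *kof*); -o when the stem ends in a voiced consonant (*ubuj*, *jeguz*, *aj*).
*oksaj*: final consonant = /j/, voiced → -o → *oksajo*.

oksajo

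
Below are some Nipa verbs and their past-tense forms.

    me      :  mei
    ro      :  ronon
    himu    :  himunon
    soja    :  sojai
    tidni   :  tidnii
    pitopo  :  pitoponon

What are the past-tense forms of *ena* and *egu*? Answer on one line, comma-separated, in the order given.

The alternation tracks the last vowel of the stem — -non when the last vowel of the stem is a rounded vowel (*ro*, *himu*, *pitopo*); -i when the last vowel of the stem is an unrounded vowel (*me*, *soja*, *tidni*).
The last vowel of *ena* is /a/, which is an unrounded vowel, so the suffix is -i, giving *enai*.
*egu*: last vowel = /u/, a rounded vowel → -non → *egunon*.

enai, egunon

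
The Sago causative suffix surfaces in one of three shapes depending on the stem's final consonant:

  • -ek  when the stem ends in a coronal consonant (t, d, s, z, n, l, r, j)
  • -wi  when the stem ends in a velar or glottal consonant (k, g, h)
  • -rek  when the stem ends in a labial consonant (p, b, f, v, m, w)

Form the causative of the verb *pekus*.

pekusek

*pekus* — final consonant /s/ (coronal) → -ek → *pekusek*.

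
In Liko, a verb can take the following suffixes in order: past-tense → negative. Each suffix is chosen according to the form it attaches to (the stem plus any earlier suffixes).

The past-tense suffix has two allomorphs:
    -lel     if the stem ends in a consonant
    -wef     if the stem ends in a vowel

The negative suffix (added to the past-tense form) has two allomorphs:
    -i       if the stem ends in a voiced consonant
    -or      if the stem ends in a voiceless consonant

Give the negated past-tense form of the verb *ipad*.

ipadleli

*ipad* — final sound /d/ (a consonant) → -lel → *ipadlel*.
Since the final consonant of the past-tense form *ipadlel* is /l/ (voiced), it takes -i, giving *ipadleli*.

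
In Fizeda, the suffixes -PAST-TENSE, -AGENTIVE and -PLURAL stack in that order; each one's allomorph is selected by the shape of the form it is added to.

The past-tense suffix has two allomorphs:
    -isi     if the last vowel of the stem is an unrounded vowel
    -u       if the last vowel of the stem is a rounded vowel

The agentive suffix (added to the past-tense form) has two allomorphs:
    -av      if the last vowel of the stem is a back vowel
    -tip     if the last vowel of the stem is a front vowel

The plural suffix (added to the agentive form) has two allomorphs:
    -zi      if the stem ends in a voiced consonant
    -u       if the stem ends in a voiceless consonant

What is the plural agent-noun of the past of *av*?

avisitipu

*av*: last vowel = /a/, an unrounded vowel → -isi → *avisi*.
The past-tense form *avisi*: last vowel = /i/, a front vowel → -tip → *avisitip*.
The agentive form *avisitip*: final consonant = /p/, voiceless → -u → *avisitipu*.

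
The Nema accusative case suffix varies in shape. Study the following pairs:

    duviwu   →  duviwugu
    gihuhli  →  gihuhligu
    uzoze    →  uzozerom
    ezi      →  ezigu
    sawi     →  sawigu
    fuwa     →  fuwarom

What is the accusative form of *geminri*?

geminrigu

The suffix is conditioned by the last vowel: -gu when the last vowel of the stem is a high vowel (*duviwu*, *gihuhli*, *ezi*, *sawi*); -rom when the last vowel of the stem is a non-high vowel (*uzoze*, *fuwa*).
The last vowel of *geminri* is /i/, which is a high vowel, so the suffix is -gu, giving *geminrigu*.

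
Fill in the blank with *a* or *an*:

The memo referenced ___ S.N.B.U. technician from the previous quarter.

an

The indefinite article is chosen by the initial *sound* of the following word, not its spelling.
The initialism *S.N.B.U.* is read letter by letter; the first letter, S, is pronounced /ɛs/, which begins with a vowel sound.
So the article is *an*: The memo referenced an S.N.B.U. technician from the previous quarter.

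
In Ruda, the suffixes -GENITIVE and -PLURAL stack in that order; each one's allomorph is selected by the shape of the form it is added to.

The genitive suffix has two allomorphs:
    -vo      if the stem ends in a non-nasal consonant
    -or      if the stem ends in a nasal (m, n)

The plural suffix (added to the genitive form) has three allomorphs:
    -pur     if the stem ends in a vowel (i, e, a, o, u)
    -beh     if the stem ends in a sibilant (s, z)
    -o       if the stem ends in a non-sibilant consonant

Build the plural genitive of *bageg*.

*bageg* — final consonant /g/ (non-nasal) → -vo → *bagegvo*.
Since the final sound of the genitive form *bagegvo* is /o/ (a vowel), it takes -pur, giving *bagegvopur*.

bagegvopur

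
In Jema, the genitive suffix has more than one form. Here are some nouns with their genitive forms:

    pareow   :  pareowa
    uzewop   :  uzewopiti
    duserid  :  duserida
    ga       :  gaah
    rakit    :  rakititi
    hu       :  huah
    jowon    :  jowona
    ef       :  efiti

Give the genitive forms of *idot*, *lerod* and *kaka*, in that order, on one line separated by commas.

The pattern is voicing of the final sound: -iti when the stem ends in a voiceless consonant (*uzewop*, *rakit*, *ef*); -a when the stem ends in a voiced consonant (*pareow*, *duserid*, *jowon*); -ah when the stem ends in a vowel (*ga*, *hu*).
The final sound of *idot* is /t/, which is a voiceless consonant, so the suffix is -iti, giving *idotiti*.
*lerod*: final sound = /d/, a voiced consonant → -a → *leroda*.
Since the final sound of *kaka* is /a/ (a vowel), it takes -ah, giving *kakaah*.

idotiti, leroda, kakaah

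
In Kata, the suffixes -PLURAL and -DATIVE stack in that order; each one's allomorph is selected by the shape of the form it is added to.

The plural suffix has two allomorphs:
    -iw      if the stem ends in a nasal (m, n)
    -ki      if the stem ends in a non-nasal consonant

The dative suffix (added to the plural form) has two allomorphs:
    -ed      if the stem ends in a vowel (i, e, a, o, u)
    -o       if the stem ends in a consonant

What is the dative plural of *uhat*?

uhatkied

*uhat*: final consonant = /t/, non-nasal → -ki → *uhatki*.
The plural form *uhatki* — final sound /i/ (a vowel) → -ed → *uhatkied*.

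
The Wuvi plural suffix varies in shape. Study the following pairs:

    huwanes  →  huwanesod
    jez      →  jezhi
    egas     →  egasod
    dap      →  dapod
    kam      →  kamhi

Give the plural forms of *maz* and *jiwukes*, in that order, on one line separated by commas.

mazhi, jiwukesod

The suffix is conditioned by the final consonant: -od when the stem ends in a voiceless consonant (*huwanes*, *egas*, *dap*); -hi when the stem ends in a voiced consonant (*jez*, *kam*).
*maz* — final consonant /z/ (voiced) → -hi → *mazhi*.
*jiwukes* — final consonant /s/ (voiceless) → -od → *jiwukesod*.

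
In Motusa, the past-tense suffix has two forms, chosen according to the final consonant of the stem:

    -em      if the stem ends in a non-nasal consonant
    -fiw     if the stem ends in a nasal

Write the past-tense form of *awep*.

awepem

The final consonant of *awep* is /p/, which is non-nasal, so the suffix is -em, giving *awepem*.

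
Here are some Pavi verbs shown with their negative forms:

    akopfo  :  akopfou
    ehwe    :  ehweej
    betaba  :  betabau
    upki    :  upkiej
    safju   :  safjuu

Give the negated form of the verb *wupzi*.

The suffix is conditioned by the last vowel: -ej when the last vowel of the stem is a front vowel (*ehwe*, *upki*); -u when the last vowel of the stem is a back vowel (*akopfo*, *betaba*, *safju*).
*wupzi*: last vowel = /i/, a front vowel → -ej → *wupziej*.

wupziej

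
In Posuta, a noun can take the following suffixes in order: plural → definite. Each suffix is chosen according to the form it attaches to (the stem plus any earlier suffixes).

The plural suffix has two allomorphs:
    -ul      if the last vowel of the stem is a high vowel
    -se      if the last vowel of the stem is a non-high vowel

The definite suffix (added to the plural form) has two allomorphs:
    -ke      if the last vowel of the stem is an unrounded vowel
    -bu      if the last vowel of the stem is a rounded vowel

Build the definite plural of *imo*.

*imo* — last vowel /o/ (a non-high vowel) → -se → *imose*.
The plural form *imose*: last vowel = /e/, an unrounded vowel → -ke → *imoseke*.

imoseke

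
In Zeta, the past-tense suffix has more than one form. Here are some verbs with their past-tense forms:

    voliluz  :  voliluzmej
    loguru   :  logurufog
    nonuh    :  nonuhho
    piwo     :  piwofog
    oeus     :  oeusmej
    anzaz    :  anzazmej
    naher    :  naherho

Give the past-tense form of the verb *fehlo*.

The suffix is conditioned by the final sound: -mej when the stem ends in a sibilant (*voliluz*, *oeus*, *anzaz*); -ho when the stem ends in a non-sibilant consonant (*nonuh*, *naher*); -fog when the stem ends in a vowel (*loguru*, *piwo*).
The final sound of *fehlo* is /o/, which is a vowel, so the suffix is -fog, giving *fehlofog*.

fehlofog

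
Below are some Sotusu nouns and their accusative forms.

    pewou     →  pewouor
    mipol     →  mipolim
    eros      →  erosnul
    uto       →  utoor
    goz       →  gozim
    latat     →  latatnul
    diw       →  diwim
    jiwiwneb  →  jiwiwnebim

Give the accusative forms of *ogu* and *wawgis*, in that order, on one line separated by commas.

Looking at the final sound of each stem: -nul when the stem ends in a voiceless consonant (*eros*, *latat*); -im when the stem ends in a voiced consonant (*mipol*, *goz*, *diw*, *jiwiwneb*); -or when the stem ends in a vowel (*pewou*, *uto*).
Since the final sound of *ogu* is /u/ (a vowel), it takes -or, giving *oguor*.
Since the final sound of *wawgis* is /s/ (a voiceless consonant), it takes -nul, giving *wawgisnul*.

oguor, wawgisnul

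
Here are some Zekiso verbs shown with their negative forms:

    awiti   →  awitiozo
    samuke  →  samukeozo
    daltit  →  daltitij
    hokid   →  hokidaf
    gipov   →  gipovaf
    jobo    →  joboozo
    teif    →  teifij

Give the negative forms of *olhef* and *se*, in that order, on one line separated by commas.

olhefij, seozo

Looking at the final sound of each stem: -ij when the stem ends in a voiceless consonant (*daltit*, *teif*); -af when the stem ends in a voiced consonant (*hokid*, *gipov*); -ozo when the stem ends in a vowel (*awiti*, *samuke*, *jobo*).
*olhef*: final sound = /f/, a voiceless consonant → -ij → *olhefij*.
*se*: final sound = /e/, a vowel → -ozo → *seozo*.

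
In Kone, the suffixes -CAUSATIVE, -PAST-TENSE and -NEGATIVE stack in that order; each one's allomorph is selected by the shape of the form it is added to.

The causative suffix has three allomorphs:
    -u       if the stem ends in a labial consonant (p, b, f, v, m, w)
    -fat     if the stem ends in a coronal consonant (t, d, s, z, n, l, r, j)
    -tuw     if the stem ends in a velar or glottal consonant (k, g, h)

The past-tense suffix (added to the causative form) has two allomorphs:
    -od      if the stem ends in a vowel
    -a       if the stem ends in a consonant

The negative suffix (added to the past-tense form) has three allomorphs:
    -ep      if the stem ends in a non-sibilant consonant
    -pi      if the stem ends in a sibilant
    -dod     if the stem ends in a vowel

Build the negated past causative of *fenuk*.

fenuktuwadod

*fenuk* — final consonant /k/ (velar/glottal) → -tuw → *fenuktuw*.
The causative form *fenuktuw* — final sound /w/ (a consonant) → -a → *fenuktuwa*.
The final sound of the past-tense form *fenuktuwa* is /a/, which is a vowel, so the negative suffix is -dod, giving *fenuktuwadod*.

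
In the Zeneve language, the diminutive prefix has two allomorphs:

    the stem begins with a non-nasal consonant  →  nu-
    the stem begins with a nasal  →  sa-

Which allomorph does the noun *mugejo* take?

*mugejo* — first consonant /m/ (a nasal) → sa-.

sa-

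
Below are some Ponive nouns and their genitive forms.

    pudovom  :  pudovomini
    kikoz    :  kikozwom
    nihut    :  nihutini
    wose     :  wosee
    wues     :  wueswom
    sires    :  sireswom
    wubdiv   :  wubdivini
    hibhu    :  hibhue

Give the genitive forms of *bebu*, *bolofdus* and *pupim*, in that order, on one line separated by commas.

The alternation tracks the final sound of the stem — -wom when the stem ends in a sibilant (*kikoz*, *wues*, *sires*); -ini when the stem ends in a non-sibilant consonant (*pudovom*, *nihut*, *wubdiv*); -e when the stem ends in a vowel (*wose*, *hibhu*).
*bebu* — final sound /u/ (a vowel) → -e → *bebue*.
*bolofdus* — final sound /s/ (a sibilant) → -wom → *bolofduswom*.
The final sound of *pupim* is /m/, which is a non-sibilant consonant, so the suffix is -ini, giving *pupimini*.

bebue, bolofduswom, pupimini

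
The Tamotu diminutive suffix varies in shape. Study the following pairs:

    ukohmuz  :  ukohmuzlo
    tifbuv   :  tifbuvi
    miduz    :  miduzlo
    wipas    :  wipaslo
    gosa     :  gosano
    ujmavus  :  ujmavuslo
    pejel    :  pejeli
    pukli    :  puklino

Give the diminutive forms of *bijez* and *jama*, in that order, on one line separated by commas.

The alternation tracks the final sound of the stem — -lo when the stem ends in a sibilant (*ukohmuz*, *miduz*, *wipas*, *ujmavus*); -i when the stem ends in a non-sibilant consonant (*tifbuv*, *pejel*); -no when the stem ends in a vowel (*gosa*, *pukli*).
Since the final sound of *bijez* is /z/ (a sibilant), it takes -lo, giving *bijezlo*.
Since the final sound of *jama* is /a/ (a vowel), it takes -no, giving *jamano*.

bijezlo, jamano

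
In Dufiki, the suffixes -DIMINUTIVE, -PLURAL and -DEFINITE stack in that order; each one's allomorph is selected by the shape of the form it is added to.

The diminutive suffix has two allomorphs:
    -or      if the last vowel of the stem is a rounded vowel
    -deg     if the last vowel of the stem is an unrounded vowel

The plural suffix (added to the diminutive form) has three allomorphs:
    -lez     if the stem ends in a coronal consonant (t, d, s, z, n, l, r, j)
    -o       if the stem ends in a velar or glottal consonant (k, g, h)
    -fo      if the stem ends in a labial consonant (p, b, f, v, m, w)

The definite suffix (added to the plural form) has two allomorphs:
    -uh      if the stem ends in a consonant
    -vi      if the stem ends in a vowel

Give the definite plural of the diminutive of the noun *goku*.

*goku*: last vowel = /u/, a rounded vowel → -or → *gokuor*.
Since the final consonant of the diminutive form *gokuor* is /r/ (coronal), it takes -lez, giving *gokuorlez*.
Since the final sound of the plural form *gokuorlez* is /z/ (a consonant), it takes -uh, giving *gokuorlezuh*.

gokuorlezuh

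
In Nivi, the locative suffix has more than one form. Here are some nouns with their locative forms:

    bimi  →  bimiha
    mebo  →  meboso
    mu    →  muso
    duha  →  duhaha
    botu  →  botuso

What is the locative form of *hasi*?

The suffix is conditioned by the last vowel: -so when the last vowel of the stem is a rounded vowel (*mebo*, *mu*, *botu*); -ha when the last vowel of the stem is an unrounded vowel (*bimi*, *duha*).
The last vowel of *hasi* is /i/, which is an unrounded vowel, so the suffix is -ha, giving *hasiha*.

hasiha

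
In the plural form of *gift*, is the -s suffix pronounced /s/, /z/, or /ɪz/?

/s/

The stem *gift* ends in a voiceless non-sibilant consonant.
The plural suffix surfaces as /ɪz/ after sibilants, /s/ after other voiceless consonants, and /z/ after other voiced sounds.
So the plural -s on *gift* is pronounced /s/.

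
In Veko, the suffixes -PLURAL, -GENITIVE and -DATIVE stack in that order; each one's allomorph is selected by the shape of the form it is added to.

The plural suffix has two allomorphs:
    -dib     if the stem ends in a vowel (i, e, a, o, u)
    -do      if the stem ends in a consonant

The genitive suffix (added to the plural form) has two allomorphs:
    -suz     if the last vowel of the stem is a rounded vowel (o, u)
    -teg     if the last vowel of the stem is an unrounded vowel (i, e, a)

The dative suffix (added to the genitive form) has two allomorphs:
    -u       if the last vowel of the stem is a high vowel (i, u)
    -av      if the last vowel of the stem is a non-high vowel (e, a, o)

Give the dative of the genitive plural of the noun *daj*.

*daj* — final sound /j/ (a consonant) → -do → *dajdo*.
The plural form *dajdo*: last vowel = /o/, a rounded vowel → -suz → *dajdosuz*.
Since the last vowel of the genitive form *dajdosuz* is /u/ (a high vowel), it takes -u, giving *dajdosuzu*.

dajdosuzu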